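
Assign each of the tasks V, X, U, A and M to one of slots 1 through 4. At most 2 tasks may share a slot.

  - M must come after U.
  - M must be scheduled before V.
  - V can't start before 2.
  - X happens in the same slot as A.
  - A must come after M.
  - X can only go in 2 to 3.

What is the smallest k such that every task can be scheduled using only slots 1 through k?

4 slots

The precedence chain requires at least 3 distinct slots.
With at most 2 per slot and 5 tasks, at least 3 slots are needed.
Could 3 slots be enough, i.e. nothing placed later than 3? No: V's window within 3 slots is {2, 3}; X's window within 3 slots is {2, 3}; M must come after U (at 1 or later) → {2, 3}; A must come after M (at 2 or later) → {3}; M must come before A (at 3 or earlier) → {2}; V must come after M (at 2 or later) → {3}; X must be in the same slot as A (in {3}) → {3}; that puts V, X and A all in 3 — more than 2 per slot.
So 3 slots is not enough.
4 works (last occupied slot: 4): for example M -> 2; X -> 3; U -> 1; A -> 3; V -> 4.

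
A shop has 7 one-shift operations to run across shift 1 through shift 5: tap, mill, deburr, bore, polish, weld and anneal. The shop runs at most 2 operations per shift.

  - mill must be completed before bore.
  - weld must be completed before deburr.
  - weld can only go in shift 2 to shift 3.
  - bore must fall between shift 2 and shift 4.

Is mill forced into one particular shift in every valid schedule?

mill can be shift 1 (e.g. anneal in shift 4, bore in shift 2, weld in shift 2, polish in shift 3, deburr in shift 3, mill in shift 1, tap in shift 1) or shift 2 (e.g. bore=shift 3, deburr=shift 3, polish=shift 1, anneal=shift 4, weld=shift 2, mill=shift 2, tap=shift 1).

No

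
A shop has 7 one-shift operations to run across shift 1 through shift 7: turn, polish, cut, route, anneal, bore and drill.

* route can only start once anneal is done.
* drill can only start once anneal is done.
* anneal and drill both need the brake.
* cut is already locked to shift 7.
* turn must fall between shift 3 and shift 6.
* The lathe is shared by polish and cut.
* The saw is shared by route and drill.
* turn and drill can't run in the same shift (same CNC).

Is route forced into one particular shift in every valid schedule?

route can be shift 2 (e.g. route=shift 2, cut=shift 7, bore=shift 1, anneal=shift 1, turn=shift 3, polish=shift 1, drill=shift 4) or shift 3 (e.g. bore=shift 1, turn=shift 3, route=shift 3, drill=shift 2, cut=shift 7, polish=shift 1, anneal=shift 1).

No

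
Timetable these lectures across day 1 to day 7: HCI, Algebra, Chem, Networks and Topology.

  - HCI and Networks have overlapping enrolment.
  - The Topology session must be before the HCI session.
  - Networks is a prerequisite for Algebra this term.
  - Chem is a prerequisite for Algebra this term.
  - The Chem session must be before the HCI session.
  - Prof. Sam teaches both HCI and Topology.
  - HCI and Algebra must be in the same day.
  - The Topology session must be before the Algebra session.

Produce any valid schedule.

Networks in day 1; Topology in day 1; Algebra in day 2; HCI in day 2; Chem in day 1

Checking: Topology(day 1) before Algebra(day 2); Topology(day 1) before HCI(day 2); Networks(day 1) before Algebra(day 2); Chem(day 1) before Algebra(day 2); Chem(day 1) before HCI(day 2); HCI(day 2) != Topology(day 1); HCI(day 2) != Networks(day 1); HCI = Algebra = day 2.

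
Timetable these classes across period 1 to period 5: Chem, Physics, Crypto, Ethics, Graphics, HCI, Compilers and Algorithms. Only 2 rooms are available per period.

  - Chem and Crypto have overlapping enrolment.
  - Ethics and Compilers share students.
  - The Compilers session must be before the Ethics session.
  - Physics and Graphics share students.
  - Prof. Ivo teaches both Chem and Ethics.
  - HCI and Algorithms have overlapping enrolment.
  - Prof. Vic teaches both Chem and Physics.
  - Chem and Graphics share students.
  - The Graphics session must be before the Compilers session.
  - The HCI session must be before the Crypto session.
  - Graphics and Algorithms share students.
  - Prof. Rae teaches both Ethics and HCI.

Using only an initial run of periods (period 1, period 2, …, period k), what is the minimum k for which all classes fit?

The precedence chain requires at least 3 distinct periods.
With at most 2 per period and 8 classes, at least 4 periods are needed.
4 works (last occupied period: period 4): for example Crypto -> period 2; Physics -> period 3; Chem -> period 4; Graphics -> period 1; Compilers -> period 2; Algorithms -> period 4; HCI -> period 1; Ethics -> period 3.

4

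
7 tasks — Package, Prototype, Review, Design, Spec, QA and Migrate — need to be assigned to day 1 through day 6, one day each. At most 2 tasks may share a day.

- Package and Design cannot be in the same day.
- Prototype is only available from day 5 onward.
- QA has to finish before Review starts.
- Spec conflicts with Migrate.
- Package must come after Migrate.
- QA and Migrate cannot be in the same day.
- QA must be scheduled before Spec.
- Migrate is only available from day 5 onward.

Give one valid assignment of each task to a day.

Package -> day 6; QA -> day 1; Review -> day 2; Prototype -> day 5; Spec -> day 2; Design -> day 1; Migrate -> day 5

Checking: QA(day 1) before Spec(day 2); Migrate(day 5) before Package(day 6); QA(day 1) before Review(day 2); Spec(day 2) != Migrate(day 5); QA(day 1) != Migrate(day 5); Package(day 6) != Design(day 1); Migrate=day 5 in [day 5,day 6]; Prototype=day 5 in [day 5,day 6]; max 2 per day (cap 2).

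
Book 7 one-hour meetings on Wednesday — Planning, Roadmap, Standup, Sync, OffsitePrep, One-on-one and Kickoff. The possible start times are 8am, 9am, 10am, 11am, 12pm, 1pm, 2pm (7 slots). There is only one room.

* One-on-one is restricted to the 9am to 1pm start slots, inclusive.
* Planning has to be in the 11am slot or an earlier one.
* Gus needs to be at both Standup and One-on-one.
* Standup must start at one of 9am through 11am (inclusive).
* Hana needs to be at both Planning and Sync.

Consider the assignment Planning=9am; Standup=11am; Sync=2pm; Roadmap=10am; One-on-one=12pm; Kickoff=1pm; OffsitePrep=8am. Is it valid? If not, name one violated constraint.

Gus needs to be at both Standup and One-on-one — holds.
Standup must start at one of 9am through 11am (inclusive) — holds.
There is only one room — holds.
One-on-one is restricted to the 9am to 1pm start slots, inclusive — holds.
Planning has to be in the 11am slot or an earlier one — holds.
Hana needs to be at both Planning and Sync — holds.

Yes, all constraints hold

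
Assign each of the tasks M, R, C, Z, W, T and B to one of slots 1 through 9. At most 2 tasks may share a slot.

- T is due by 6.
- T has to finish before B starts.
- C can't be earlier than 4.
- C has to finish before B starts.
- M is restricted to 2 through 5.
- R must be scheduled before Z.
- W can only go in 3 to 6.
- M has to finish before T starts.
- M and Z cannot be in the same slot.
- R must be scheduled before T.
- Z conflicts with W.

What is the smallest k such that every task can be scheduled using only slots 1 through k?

5

The precedence chain requires at least 3 distinct slots.
With at most 2 per slot and 7 tasks, at least 4 slots are needed.
Propagating the time windows through the other constraints, B can't land before 5, so the schedule must run through at least slot 5.
5 works (last occupied slot: 5): for example T=3, C=4, Z=4, R=1, W=3, B=5, M=2.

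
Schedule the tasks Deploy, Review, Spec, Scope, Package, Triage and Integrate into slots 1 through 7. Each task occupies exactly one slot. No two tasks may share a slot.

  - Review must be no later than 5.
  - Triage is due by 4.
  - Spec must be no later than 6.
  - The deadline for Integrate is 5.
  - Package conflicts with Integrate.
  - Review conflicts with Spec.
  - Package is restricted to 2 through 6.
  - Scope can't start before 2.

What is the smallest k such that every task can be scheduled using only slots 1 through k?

With at most 1 per slot and 7 tasks, at least 7 slots are needed.
Scope can't be placed before 2, so the schedule must run through at least slot 2.
7 works (last occupied slot: 7): for example Review=2; Spec=5; Scope=6; Integrate=4; Package=3; Triage=1; Deploy=7.

7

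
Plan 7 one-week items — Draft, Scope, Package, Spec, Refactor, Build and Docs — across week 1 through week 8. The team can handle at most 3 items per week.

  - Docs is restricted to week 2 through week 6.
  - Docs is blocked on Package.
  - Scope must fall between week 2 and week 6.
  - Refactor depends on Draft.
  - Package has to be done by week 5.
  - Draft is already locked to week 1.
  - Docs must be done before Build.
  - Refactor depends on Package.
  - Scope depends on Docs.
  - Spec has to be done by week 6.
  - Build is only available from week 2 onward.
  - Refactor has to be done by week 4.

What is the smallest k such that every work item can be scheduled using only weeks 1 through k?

The precedence chain requires at least 3 distinct weeks.
With at most 3 per week and 7 work items, at least 3 weeks are needed.
3 works (last occupied week: week 3): for example Docs in week 2, Package in week 1, Scope in week 3, Spec in week 1, Build in week 3, Refactor in week 2, Draft in week 1.

3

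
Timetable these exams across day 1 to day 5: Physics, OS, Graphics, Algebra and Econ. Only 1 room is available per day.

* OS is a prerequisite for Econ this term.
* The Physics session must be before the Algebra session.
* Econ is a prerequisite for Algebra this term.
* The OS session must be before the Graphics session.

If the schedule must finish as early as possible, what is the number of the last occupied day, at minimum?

The precedence chain requires at least 3 distinct days.
With at most 1 per day and 5 exams, at least 5 days are needed.
5 works (last occupied day: day 5): for example Algebra -> day 4, OS -> day 1, Graphics -> day 5, Econ -> day 2, Physics -> day 3.

5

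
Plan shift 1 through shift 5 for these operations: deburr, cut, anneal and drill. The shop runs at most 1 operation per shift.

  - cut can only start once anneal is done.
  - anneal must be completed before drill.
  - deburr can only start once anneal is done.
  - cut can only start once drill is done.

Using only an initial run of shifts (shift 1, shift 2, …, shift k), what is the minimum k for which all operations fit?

4

The precedence chain requires at least 3 distinct shifts.
With at most 1 per shift and 4 operations, at least 4 shifts are needed.
4 works (last occupied shift: shift 4): for example cut in shift 3, drill in shift 2, anneal in shift 1, deburr in shift 4.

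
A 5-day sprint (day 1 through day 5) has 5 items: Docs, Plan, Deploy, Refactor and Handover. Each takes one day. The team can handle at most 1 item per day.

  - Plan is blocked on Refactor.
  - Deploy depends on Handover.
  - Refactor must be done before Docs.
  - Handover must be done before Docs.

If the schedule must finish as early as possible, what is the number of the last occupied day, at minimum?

5

The precedence chain requires at least 2 distinct days.
With at most 1 per day and 5 work items, at least 5 days are needed.
5 works (last occupied day: day 5): for example Plan -> day 4, Handover -> day 2, Docs -> day 3, Refactor -> day 1, Deploy -> day 5.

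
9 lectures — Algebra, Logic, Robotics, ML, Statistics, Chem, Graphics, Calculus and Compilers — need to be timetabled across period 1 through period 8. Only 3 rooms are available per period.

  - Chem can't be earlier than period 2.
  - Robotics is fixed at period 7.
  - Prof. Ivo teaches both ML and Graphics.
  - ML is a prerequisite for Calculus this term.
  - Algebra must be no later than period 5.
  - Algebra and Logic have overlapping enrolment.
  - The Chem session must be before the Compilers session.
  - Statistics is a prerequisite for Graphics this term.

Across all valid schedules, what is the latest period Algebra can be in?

period 5

Algebra's own window allows nothing later than period 5.
Algebra at period 5 is achievable: Logic -> period 1, Graphics -> period 2, Calculus -> period 2, Robotics -> period 7, Chem -> period 2, Algebra -> period 5, ML -> period 1, Statistics -> period 1, Compilers -> period 3.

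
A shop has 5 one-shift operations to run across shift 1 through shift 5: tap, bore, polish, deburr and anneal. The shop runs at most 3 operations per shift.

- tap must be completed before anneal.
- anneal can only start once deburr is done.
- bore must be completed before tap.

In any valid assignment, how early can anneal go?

shift 3

Precedence pushes anneal to at least shift 3.
anneal at shift 3 is achievable: anneal=shift 3; polish=shift 1; tap=shift 2; bore=shift 1; deburr=shift 1.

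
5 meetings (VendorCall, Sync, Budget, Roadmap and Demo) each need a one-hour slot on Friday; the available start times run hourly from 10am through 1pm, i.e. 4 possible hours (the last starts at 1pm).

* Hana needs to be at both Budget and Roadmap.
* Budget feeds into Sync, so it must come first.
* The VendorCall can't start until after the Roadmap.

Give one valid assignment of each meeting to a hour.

VendorCall=11am, Roadmap=10am, Demo=10am, Sync=12pm, Budget=11am

Checking: Budget(11am) before Sync(12pm); Roadmap(10am) before VendorCall(11am); Budget(11am) != Roadmap(10am).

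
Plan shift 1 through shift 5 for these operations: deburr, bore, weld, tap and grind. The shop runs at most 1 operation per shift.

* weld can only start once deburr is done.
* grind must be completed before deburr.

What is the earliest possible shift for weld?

shift 3

Precedence pushes weld to at least shift 3.
weld at shift 3 is achievable: tap -> shift 5, grind -> shift 1, deburr -> shift 2, weld -> shift 3, bore -> shift 4.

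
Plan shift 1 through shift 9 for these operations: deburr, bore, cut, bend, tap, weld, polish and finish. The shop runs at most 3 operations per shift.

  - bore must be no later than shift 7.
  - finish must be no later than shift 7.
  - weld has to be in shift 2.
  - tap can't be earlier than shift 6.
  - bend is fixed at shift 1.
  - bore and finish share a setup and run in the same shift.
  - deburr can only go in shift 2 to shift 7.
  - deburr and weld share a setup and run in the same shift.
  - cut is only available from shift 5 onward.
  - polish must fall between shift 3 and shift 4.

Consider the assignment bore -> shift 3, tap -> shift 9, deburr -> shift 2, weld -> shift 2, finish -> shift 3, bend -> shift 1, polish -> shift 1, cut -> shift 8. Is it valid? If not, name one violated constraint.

cut is only available from shift 5 onward — holds.
polish must fall between shift 3 and shift 4 — violated.
deburr can only go in shift 2 to shift 7 — holds.
tap can't be earlier than shift 6 — holds.
weld has to be in shift 2 — holds.
bore must be no later than shift 7 — holds.
deburr and weld share a setup and run in the same shift — holds.
bend is fixed at shift 1 — holds.
bore and finish share a setup and run in the same shift — holds.
finish must be no later than shift 7 — holds.
The shop runs at most 3 operations per shift — holds.

No. polish must fall between shift 3 and shift 4 is not satisfied.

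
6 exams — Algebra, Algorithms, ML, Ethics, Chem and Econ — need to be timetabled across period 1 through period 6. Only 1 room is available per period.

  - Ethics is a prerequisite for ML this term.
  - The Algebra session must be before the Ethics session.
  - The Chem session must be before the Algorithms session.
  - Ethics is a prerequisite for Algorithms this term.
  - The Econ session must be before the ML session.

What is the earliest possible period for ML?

Precedence pushes ML to at least period 3.
ML at period 4 is achievable: Algorithms -> period 6; Econ -> period 3; Chem -> period 5; Ethics -> period 2; ML -> period 4; Algebra -> period 1.
Nothing earlier works — the capacity limit rule out every period before period 4.

period 4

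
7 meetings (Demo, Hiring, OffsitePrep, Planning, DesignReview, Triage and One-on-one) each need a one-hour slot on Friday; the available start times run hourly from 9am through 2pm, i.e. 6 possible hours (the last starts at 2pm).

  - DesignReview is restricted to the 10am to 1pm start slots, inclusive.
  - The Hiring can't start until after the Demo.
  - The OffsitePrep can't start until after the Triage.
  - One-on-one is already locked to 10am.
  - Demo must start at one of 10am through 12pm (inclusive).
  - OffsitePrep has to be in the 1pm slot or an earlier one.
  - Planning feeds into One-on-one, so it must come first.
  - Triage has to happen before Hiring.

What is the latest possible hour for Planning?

Downstream work caps Planning at 9am.
Planning at 9am is achievable: Triage -> 9am, Planning -> 9am, Demo -> 10am, One-on-one -> 10am, Hiring -> 11am, OffsitePrep -> 10am, DesignReview -> 10am.

9am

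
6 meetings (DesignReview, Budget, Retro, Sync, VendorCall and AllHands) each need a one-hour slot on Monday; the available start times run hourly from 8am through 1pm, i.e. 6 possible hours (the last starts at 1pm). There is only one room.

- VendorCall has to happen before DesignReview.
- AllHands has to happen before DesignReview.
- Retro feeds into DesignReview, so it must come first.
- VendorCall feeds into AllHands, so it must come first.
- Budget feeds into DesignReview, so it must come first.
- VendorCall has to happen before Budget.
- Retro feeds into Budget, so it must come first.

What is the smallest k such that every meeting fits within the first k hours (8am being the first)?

6 hours

The precedence chain requires at least 3 distinct hours.
With at most 1 per hour and 6 meetings, at least 6 hours are needed.
6 works (last occupied hour: 1pm): for example Retro in 9am, VendorCall in 8am, Budget in 10am, AllHands in 11am, DesignReview in 12pm, Sync in 1pm.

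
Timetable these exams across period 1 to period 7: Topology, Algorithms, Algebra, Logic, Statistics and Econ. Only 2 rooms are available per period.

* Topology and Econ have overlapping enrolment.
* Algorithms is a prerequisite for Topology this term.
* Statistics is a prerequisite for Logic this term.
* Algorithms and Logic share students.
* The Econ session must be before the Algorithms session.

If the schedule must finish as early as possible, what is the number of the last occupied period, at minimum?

3

The precedence chain requires at least 3 distinct periods.
With at most 2 per period and 6 exams, at least 3 periods are needed.
3 works (last occupied period: period 3): for example Econ=period 1, Algebra=period 2, Logic=period 3, Statistics=period 1, Topology=period 3, Algorithms=period 2.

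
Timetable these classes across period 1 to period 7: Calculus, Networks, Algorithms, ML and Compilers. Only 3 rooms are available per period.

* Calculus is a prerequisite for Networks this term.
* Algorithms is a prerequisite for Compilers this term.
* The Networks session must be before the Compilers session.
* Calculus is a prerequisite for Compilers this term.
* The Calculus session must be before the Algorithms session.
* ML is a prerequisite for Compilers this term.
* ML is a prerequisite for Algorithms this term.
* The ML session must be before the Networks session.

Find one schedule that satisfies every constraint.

Compilers=period 3; ML=period 1; Calculus=period 1; Algorithms=period 2; Networks=period 2

Checking: ML(period 1) before Algorithms(period 2); ML(period 1) before Compilers(period 3); ML(period 1) before Networks(period 2); Calculus(period 1) before Algorithms(period 2); Calculus(period 1) before Networks(period 2); Algorithms(period 2) before Compilers(period 3); Calculus(period 1) before Compilers(period 3); Networks(period 2) before Compilers(period 3); max 2 per period (cap 3).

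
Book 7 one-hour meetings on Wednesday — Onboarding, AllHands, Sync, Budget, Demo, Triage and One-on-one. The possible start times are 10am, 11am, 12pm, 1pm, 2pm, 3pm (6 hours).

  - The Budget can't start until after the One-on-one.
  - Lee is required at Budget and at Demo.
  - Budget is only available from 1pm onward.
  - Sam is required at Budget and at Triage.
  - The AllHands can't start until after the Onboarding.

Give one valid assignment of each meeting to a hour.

Demo in 10am; One-on-one in 10am; AllHands in 11am; Budget in 1pm; Sync in 10am; Onboarding in 10am; Triage in 10am

Checking: One-on-one(10am) before Budget(1pm); Onboarding(10am) before AllHands(11am); Budget(1pm) != Triage(10am); Budget(1pm) != Demo(10am); Budget=1pm in [1pm,3pm].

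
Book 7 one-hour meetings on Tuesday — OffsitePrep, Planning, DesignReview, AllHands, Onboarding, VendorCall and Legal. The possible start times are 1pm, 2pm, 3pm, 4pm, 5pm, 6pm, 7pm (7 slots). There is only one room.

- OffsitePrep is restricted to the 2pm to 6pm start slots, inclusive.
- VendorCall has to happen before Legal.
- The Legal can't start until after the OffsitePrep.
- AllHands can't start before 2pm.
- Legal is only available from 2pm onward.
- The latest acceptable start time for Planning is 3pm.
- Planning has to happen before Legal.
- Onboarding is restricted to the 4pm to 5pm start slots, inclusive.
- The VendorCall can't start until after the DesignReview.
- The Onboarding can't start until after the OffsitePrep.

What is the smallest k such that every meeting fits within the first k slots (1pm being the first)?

The precedence chain requires at least 3 distinct slots.
With at most 1 per slot and 7 meetings, at least 7 slots are needed.
Onboarding can't be placed before 4pm — that is slot 4 counting from 1pm — so the schedule must run through at least 4 slots.
7 works (last occupied slot: 7pm): for example Planning in 1pm, DesignReview in 3pm, Legal in 6pm, VendorCall in 5pm, OffsitePrep in 2pm, AllHands in 7pm, Onboarding in 4pm.

7 slots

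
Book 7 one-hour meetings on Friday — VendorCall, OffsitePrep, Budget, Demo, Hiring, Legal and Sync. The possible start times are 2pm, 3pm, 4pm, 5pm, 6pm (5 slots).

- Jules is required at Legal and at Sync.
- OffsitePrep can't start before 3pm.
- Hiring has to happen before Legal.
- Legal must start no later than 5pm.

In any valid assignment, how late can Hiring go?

Downstream work caps Hiring at 4pm.
Hiring at 4pm is achievable: Legal -> 5pm; Demo -> 2pm; OffsitePrep -> 3pm; Hiring -> 4pm; Budget -> 2pm; VendorCall -> 2pm; Sync -> 2pm.

4pm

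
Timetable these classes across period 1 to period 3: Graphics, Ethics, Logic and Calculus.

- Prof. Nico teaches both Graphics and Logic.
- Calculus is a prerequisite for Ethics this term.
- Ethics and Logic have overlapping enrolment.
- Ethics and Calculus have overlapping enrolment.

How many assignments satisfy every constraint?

12

Splitting on Graphics: it can be period 1 (3), period 2 (4), period 3 (5). Listing each branch's schedules as (Ethics, Logic, Calculus) by period number:
Graphics=period 1: (2,3,1) (3,2,1) (3,2,2) — 3.
Graphics=period 2: (2,1,1) (2,3,1) (3,1,1) (3,1,2) — 4.
Graphics=period 3: (2,1,1) (3,1,1) (3,1,2) (3,2,1) (3,2,2) — 5.
Summing: 3 + 4 + 5 = 12.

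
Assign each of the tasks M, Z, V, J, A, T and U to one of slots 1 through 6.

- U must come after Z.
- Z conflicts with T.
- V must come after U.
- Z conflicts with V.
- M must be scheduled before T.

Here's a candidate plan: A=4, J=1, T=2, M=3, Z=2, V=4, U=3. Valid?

Invalid. M must be scheduled before T.

M must be scheduled before T — violated.
U must come after Z — holds.
Z conflicts with T — violated.
V must come after U — holds.
Z conflicts with V — holds.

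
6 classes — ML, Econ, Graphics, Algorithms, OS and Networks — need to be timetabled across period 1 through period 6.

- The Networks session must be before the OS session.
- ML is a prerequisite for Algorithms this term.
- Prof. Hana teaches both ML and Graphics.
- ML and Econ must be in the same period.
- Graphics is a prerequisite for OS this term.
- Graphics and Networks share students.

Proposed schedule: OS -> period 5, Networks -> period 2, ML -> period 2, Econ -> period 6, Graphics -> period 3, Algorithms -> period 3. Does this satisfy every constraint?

Invalid. ML and Econ must be in the same period.

Prof. Hana teaches both ML and Graphics — holds.
Graphics is a prerequisite for OS this term — holds.
ML and Econ must be in the same period — violated.
Graphics and Networks share students — holds.
The Networks session must be before the OS session — holds.
ML is a prerequisite for Algorithms this term — holds.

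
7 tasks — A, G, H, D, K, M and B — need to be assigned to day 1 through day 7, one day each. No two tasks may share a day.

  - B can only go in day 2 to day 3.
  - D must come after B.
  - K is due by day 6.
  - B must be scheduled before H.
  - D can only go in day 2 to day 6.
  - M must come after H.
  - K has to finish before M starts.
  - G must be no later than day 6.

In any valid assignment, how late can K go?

day 6

K's own window allows nothing later than day 6.
K at day 6 is achievable: K -> day 6; D -> day 3; M -> day 7; B -> day 2; H -> day 4; G -> day 1; A -> day 5.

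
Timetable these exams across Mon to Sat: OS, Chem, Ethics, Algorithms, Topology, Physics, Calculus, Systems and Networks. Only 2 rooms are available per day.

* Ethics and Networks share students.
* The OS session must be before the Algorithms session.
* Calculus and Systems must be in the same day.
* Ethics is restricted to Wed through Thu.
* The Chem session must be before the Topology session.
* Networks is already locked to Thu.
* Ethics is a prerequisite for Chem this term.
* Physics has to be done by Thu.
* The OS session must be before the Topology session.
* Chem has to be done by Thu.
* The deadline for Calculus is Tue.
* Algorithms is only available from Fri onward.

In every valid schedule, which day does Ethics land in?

Ethics's window is Wed–Thu.
Networks is fixed at Thu, and Ethics can't share a day with Networks.
So Ethics must be Wed.

Wed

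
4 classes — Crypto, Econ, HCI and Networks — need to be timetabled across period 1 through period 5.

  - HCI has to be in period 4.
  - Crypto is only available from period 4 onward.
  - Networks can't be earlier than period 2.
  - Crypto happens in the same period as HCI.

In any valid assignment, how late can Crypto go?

period 4

Crypto is available from period 4; Crypto must be in the same period as HCI, which can't be after period 4, so Crypto is at most period 4.
Crypto at period 4 is achievable: Crypto in period 4; HCI in period 4; Econ in period 1; Networks in period 2.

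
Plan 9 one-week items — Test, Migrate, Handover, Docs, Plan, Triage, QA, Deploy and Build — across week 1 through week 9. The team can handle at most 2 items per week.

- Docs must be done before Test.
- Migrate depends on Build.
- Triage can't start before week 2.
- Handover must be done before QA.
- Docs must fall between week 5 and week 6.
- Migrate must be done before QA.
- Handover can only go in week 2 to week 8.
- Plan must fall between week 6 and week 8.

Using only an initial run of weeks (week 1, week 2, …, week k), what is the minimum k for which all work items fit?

6

The precedence chain requires at least 3 distinct weeks.
With at most 2 per week and 9 work items, at least 5 weeks are needed.
Plan can't be placed before week 6, so the schedule must run through at least week 6.
6 works (last occupied week: week 6): for example Migrate -> week 3, Triage -> week 2, Deploy -> week 1, Plan -> week 6, Handover -> week 2, Test -> week 6, Build -> week 1, QA -> week 4, Docs -> week 5.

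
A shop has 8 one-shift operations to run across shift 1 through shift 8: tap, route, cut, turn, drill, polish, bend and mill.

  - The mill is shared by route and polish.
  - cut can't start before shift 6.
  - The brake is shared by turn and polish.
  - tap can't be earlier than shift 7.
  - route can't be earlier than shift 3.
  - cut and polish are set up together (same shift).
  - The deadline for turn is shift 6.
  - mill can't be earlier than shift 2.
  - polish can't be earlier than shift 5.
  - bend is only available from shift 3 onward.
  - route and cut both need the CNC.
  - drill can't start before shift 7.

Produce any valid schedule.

polish=shift 6; drill=shift 7; bend=shift 3; mill=shift 2; tap=shift 7; route=shift 3; cut=shift 6; turn=shift 1

Checking: route(shift 3) != polish(shift 6); turn(shift 1) != polish(shift 6); route(shift 3) != cut(shift 6); cut = polish = shift 6; tap=shift 7 in [shift 7,shift 8]; turn=shift 1 in [shift 1,shift 6]; cut=shift 6 in [shift 6,shift 8]; mill=shift 2 in [shift 2,shift 8]; route=shift 3 in [shift 3,shift 8]; polish=shift 6 in [shift 5,shift 8]; bend=shift 3 in [shift 3,shift 8]; drill=shift 7 in [shift 7,shift 8].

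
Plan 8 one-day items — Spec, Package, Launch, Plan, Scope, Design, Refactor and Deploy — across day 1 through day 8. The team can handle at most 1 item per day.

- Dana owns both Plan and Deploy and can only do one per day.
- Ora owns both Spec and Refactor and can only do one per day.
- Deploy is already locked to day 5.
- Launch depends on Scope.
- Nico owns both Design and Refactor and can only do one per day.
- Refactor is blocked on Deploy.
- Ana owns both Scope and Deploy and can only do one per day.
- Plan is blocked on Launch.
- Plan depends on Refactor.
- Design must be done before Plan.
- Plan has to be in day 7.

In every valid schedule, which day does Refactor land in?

Deploy is fixed at day 5 and must come before Refactor, so Refactor is at least day 6.
Plan is fixed at day 7 and must come after Refactor, so Refactor is at most day 6.
So Refactor must be day 6.

day 6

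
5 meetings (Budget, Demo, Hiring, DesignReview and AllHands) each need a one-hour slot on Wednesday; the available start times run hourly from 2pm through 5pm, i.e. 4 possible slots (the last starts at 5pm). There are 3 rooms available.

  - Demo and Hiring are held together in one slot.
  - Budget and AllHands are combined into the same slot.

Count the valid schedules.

Splitting on Budget: it can be 2pm (12), 3pm (12), 4pm (12), 5pm (12). Listing each branch's schedules as (Demo, Hiring, DesignReview, AllHands):
Budget=2pm: (3pm,3pm,2pm,2pm) (3pm,3pm,3pm,2pm) (3pm,3pm,4pm,2pm) (3pm,3pm,5pm,2pm) (4pm,4pm,2pm,2pm) (4pm,4pm,3pm,2pm) (4pm,4pm,4pm,2pm) (4pm,4pm,5pm,2pm) (5pm,5pm,2pm,2pm) (5pm,5pm,3pm,2pm) (5pm,5pm,4pm,2pm) (5pm,5pm,5pm,2pm) — 12.
Budget=3pm: (2pm,2pm,2pm,3pm) (2pm,2pm,3pm,3pm) (2pm,2pm,4pm,3pm) (2pm,2pm,5pm,3pm) (4pm,4pm,2pm,3pm) (4pm,4pm,3pm,3pm) (4pm,4pm,4pm,3pm) (4pm,4pm,5pm,3pm) (5pm,5pm,2pm,3pm) (5pm,5pm,3pm,3pm) (5pm,5pm,4pm,3pm) (5pm,5pm,5pm,3pm) — 12.
Budget=4pm: (2pm,2pm,2pm,4pm) (2pm,2pm,3pm,4pm) (2pm,2pm,4pm,4pm) (2pm,2pm,5pm,4pm) (3pm,3pm,2pm,4pm) (3pm,3pm,3pm,4pm) (3pm,3pm,4pm,4pm) (3pm,3pm,5pm,4pm) (5pm,5pm,2pm,4pm) (5pm,5pm,3pm,4pm) (5pm,5pm,4pm,4pm) (5pm,5pm,5pm,4pm) — 12.
Budget=5pm: (2pm,2pm,2pm,5pm) (2pm,2pm,3pm,5pm) (2pm,2pm,4pm,5pm) (2pm,2pm,5pm,5pm) (3pm,3pm,2pm,5pm) (3pm,3pm,3pm,5pm) (3pm,3pm,4pm,5pm) (3pm,3pm,5pm,5pm) (4pm,4pm,2pm,5pm) (4pm,4pm,3pm,5pm) (4pm,4pm,4pm,5pm) (4pm,4pm,5pm,5pm) — 12.
Summing: 12 + 12 + 12 + 12 = 48.

48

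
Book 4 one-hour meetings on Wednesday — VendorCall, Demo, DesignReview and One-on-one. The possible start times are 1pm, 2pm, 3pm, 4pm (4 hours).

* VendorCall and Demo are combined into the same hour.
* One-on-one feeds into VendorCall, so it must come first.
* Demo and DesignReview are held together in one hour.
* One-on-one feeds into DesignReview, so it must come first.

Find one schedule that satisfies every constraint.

Demo=2pm; VendorCall=2pm; One-on-one=1pm; DesignReview=2pm

Checking: One-on-one(1pm) before DesignReview(2pm); One-on-one(1pm) before VendorCall(2pm); Demo = DesignReview = 2pm; VendorCall = Demo = 2pm.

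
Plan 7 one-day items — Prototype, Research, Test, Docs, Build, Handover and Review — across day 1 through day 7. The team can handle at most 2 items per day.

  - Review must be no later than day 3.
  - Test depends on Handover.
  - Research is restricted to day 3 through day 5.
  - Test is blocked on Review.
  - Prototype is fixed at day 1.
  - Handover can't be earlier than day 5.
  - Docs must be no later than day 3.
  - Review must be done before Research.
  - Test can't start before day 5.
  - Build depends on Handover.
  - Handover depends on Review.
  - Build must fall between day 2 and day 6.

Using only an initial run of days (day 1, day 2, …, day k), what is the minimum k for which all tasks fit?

6 days

The precedence chain requires at least 3 distinct days.
With at most 2 per day and 7 tasks, at least 4 days are needed.
Propagating the time windows through the other constraints, Test can't land before day 6, so the schedule must run through at least day 6.
6 works (last occupied day: day 6): for example Handover=day 5; Research=day 3; Test=day 6; Build=day 6; Prototype=day 1; Docs=day 2; Review=day 1.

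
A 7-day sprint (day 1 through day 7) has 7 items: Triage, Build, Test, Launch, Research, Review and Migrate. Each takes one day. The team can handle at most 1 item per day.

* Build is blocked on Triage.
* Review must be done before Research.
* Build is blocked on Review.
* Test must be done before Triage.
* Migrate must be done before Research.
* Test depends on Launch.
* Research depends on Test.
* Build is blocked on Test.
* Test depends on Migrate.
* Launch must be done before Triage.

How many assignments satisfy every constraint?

28

Splitting on Triage: it can be day 4 (4), day 5 (16), day 6 (8). Listing each branch's schedules as (Build, Test, Launch, Research, Review, Migrate) by day number:
Triage=day 4: (6,3,1,7,5,2) (6,3,2,7,5,1) (7,3,1,6,5,2) (7,3,2,6,5,1) — 4.
Triage=day 5: (6,3,1,7,4,2) (6,3,2,7,4,1) (6,4,1,7,2,3) (6,4,1,7,3,2) (6,4,2,7,1,3) (6,4,2,7,3,1) (6,4,3,7,1,2) (6,4,3,7,2,1) (7,3,1,6,4,2) (7,3,2,6,4,1) (7,4,1,6,2,3) (7,4,1,6,3,2) (7,4,2,6,1,3) (7,4,2,6,3,1) (7,4,3,6,1,2) (7,4,3,6,2,1) — 16.
Triage=day 6: (7,3,1,5,4,2) (7,3,2,5,4,1) (7,4,1,5,2,3) (7,4,1,5,3,2) (7,4,2,5,1,3) (7,4,2,5,3,1) (7,4,3,5,1,2) (7,4,3,5,2,1) — 8.
Summing: 4 + 16 + 8 = 28.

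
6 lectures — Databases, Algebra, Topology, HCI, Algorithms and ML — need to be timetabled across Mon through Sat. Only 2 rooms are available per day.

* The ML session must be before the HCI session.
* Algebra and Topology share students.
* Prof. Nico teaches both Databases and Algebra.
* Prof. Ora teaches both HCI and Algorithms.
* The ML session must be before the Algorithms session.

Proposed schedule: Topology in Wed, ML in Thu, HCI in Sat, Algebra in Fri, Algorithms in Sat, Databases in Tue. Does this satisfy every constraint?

No — it violates: Prof. Ora teaches both HCI and Algorithms

Prof. Nico teaches both Databases and Algebra — holds.
The ML session must be before the Algorithms session — holds.
Prof. Ora teaches both HCI and Algorithms — violated.
Only 2 rooms are available per day — holds.
Algebra and Topology share students — holds.
The ML session must be before the HCI session — holds.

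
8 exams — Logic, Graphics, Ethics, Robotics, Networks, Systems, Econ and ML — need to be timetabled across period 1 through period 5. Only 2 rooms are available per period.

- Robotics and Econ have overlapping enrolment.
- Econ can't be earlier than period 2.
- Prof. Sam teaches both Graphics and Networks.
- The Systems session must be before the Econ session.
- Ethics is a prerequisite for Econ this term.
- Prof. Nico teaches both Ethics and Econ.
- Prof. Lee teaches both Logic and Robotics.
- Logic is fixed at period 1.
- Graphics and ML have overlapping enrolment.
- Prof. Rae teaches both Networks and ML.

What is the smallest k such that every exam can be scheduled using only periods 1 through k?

The precedence chain requires at least 2 distinct periods.
With at most 2 per period and 8 exams, at least 4 periods are needed.
4 works (last occupied period: period 4): for example Networks in period 3, Ethics in period 1, Econ in period 3, Graphics in period 2, Logic in period 1, ML in period 4, Robotics in period 4, Systems in period 2.

4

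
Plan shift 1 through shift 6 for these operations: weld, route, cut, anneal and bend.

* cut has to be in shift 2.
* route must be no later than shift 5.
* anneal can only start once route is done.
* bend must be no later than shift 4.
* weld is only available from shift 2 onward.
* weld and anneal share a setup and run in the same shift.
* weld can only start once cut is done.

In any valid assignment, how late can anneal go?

Anneal must be in the same shift as weld, which can't be before shift 3, so anneal is at least shift 3.
anneal at shift 6 is achievable: cut -> shift 2; anneal -> shift 6; route -> shift 1; bend -> shift 1; weld -> shift 6.

shift 6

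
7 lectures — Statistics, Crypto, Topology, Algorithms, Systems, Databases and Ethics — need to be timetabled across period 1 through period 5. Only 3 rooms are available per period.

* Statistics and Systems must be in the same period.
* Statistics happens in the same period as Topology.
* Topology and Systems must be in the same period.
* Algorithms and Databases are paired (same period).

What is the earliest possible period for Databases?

Databases at period 1 is achievable: Ethics -> period 3; Topology -> period 2; Algorithms -> period 1; Crypto -> period 1; Systems -> period 2; Databases -> period 1; Statistics -> period 2.

period 1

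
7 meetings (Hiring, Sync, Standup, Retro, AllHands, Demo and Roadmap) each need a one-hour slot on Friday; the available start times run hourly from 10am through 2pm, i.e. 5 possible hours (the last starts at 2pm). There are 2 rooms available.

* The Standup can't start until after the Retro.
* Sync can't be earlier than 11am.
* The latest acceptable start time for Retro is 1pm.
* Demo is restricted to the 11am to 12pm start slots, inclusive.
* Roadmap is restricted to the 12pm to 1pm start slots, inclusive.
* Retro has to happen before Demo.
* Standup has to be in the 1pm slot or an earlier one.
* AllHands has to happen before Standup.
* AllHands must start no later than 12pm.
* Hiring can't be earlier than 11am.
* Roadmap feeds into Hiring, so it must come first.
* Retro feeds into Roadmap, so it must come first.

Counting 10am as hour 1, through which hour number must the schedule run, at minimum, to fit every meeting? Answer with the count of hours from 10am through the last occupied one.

The precedence chain requires at least 3 distinct hours.
With at most 2 per hour and 7 meetings, at least 4 hours are needed.
Propagating the time windows through the other constraints, Hiring can't land before 1pm — that is hour 4 counting from 10am — so the schedule must run through at least 4 hours.
4 works (last occupied hour: 1pm): for example Demo=11am; Roadmap=12pm; Retro=10am; AllHands=10am; Standup=12pm; Hiring=1pm; Sync=11am.

4 hours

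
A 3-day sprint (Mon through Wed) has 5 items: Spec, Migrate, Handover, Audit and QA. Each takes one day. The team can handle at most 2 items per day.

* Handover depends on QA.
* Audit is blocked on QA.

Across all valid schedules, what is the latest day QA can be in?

Downstream work caps QA at Tue.
QA at Tue is achievable: QA -> Tue, Audit -> Wed, Spec -> Mon, Migrate -> Mon, Handover -> Wed.

Tue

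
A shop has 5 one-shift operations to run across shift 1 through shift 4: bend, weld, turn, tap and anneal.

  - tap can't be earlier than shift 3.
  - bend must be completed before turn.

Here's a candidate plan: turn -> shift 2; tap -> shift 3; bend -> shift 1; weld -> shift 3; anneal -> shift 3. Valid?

bend must be completed before turn — holds.
tap can't be earlier than shift 3 — holds.

Yes, all constraints hold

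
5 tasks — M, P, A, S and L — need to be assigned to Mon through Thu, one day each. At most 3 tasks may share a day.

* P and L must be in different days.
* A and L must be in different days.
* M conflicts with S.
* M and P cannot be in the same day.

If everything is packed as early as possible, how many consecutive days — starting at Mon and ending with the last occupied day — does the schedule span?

2 days

With at most 3 per day and 5 tasks, at least 2 days are needed.
2 works (last occupied day: Tue): for example P=Tue; L=Mon; S=Tue; M=Mon; A=Tue.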